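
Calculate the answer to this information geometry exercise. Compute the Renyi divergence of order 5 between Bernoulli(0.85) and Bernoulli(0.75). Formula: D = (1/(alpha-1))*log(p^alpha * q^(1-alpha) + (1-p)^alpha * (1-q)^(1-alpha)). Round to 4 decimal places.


Renyi divergence of order alpha between Bernoulli distributions:
D = (1/(alpha-1))*log(p^alpha * q^(1-alpha) + (1-p)^alpha * (1-q)^(1-alpha)).
alpha = 5, p = 0.85, q = 0.75.
p^alpha * q^(1-alpha) = 0.85^5 * 0.75^-4 = 1.402328.
(1-p)^alpha * (1-q)^(1-alpha) = 0.15^5 * 0.25^-4 = 0.01944.
sum = 1.402328 + 0.01944 = 1.421768.
D = (1/4)*log(1.421768) = 0.0880

0.0880


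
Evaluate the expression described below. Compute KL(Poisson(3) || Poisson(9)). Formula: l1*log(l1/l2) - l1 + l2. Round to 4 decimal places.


KL divergence for Poisson:
KL = l1*log(l1/l2) - l1 + l2.
l1 = 3, l2 = 9.
log(3/9) = -1.098612.
l1*log(l1/l2) = 3 * -1.098612 = -3.295837.
KL = -3.295837 - 3 + 9 = 2.7042

2.7042


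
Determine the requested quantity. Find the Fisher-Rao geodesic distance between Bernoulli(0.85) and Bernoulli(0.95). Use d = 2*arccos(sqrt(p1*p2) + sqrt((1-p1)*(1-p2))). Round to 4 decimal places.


Geodesic distance on Bernoulli manifold:
d(p1,p2) = 2*arccos(sqrt(p1*p2) + sqrt((1-p1)*(1-p2))).
sqrt(p1*p2) = sqrt(0.85*0.95) = 0.89861.
sqrt((1-p1)*(1-p2)) = sqrt(0.15*0.05) = 0.086603.
arg = 0.89861 + 0.086603 = 0.985213.
d = 2*arccos(0.985213) = 0.3444

0.3444


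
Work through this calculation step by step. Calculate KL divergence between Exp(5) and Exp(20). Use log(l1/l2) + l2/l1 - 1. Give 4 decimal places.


KL divergence for exponential family:
KL = log(l1/l2) + l2/l1 - 1.
log(5/20) = -1.386294.
20/5 = 4.0.
KL = -1.386294 + 4.0 - 1 = 1.6137

1.6137


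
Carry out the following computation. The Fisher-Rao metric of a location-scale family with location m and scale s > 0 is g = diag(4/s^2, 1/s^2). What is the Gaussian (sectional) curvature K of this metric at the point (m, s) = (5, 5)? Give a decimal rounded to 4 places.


The metric has the form g = (A dm^2 + B ds^2)/s^2 with A = 4, B = 1.
Substitute u = sqrt(A/B)*m: g = B*(du^2 + ds^2)/s^2, i.e. B times the
Poincare upper half-plane metric, which has constant Gaussian curvature -1.
Scaling a 2D metric by a constant c divides the Gaussian curvature by c,
so K = -1/B = -1/(1) = -1.0000 everywhere (the point (m, s) = (5, 5) is irrelevant:
the curvature is constant).
The requested Gaussian curvature is K = -1.0000.

-1.0000


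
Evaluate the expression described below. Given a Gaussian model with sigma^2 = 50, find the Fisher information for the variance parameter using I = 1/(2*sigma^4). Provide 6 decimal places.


Fisher information for variance: I(sigma^2) = 1/(2*sigma^4).
sigma^2 = 50, so sigma^4 = 2500.
I = 1/(2*2500) = 1/5000 = 0.000200

0.000200


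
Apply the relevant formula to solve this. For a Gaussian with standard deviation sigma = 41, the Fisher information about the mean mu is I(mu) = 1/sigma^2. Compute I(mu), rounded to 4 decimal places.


The Fisher information for the mean of a normal distribution is I(mu) = 1/sigma^2.
sigma = 41, so sigma^2 = 1681.
I(mu) = 1/1681 = 0.0006

0.0006


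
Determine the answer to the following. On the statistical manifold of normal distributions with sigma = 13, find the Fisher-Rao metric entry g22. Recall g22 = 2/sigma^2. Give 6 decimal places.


For the 2-parameter normal family, the Fisher metric has:
  g11 = 1/sigma^2, g22 = 2/sigma^2.
sigma = 13, sigma^2 = 169.
g22 = 0.011834

0.011834


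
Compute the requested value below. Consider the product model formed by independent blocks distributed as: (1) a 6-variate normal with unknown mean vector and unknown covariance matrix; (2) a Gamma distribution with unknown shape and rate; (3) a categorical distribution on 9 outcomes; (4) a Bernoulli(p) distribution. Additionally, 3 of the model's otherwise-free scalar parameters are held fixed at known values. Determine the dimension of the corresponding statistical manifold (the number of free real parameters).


The dimension of a statistical manifold equals the number of free
(independent) real parameters of the model. For a product of independent
blocks the parameter counts add.
- 6-variate normal: 6 (mean) + 6*7/2 = 21 (symmetric covariance) = 27.
- Gamma (shape, rate): 2.
- categorical on 9 outcomes (probabilities sum to 1): 9-1 = 8.
- Bernoulli (p): 1.
Total = 27 + 2 + 8 + 1 = 38.
3 parameter(s) fixed at known values: 38 - 3 = 35.
Dimension = 35

35


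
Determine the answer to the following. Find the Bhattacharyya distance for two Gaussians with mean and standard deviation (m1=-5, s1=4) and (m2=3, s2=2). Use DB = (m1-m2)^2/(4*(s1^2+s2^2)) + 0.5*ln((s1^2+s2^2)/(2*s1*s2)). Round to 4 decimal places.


Bhattacharyya distance between two Gaussians:
DB = (m1-m2)^2/(4*(s1^2+s2^2)) + (1/2)*ln((s1^2+s2^2)/(2*s1*s2)).
(m1-m2)^2 = (-8)^2 = 64.
s1^2+s2^2 = 16 + 4 = 20.
term1 = 64/80 = 0.8.
term2 = 0.5*ln(20/16.0) = 0.111572.
DB = 0.8 + 0.111572 = 0.9116

0.9116


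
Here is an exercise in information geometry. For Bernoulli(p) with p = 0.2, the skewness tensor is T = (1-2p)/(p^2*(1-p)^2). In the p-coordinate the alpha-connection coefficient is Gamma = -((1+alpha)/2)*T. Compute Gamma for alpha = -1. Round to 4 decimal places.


Skewness (Amari-Chentsov) tensor: T = (1-2p)/(p^2*(1-p)^2).
p = 0.2, 1-2p = 0.6, p^2 = 0.04, (1-p)^2 = 0.64.
T = 0.6/(0.04 * 0.64) = 23.4375.
In the p-coordinate, Gamma^(alpha) = Gamma^(0) - (alpha/2)*T with Gamma^(0) = (1/2)*g'(p) = -T/2,
so Gamma^(alpha) = -((1+alpha)/2)*T.
alpha = -1, -(1+alpha)/2 = 0.0.
Gamma = 0.0 * 23.4375 = 0.0000

0.0000


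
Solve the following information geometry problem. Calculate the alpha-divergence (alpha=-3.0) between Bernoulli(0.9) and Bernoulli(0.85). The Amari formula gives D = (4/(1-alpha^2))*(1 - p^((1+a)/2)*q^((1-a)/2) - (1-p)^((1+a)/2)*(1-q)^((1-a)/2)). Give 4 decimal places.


Amari alpha-divergence:
D = (4/(1-alpha^2))*(1 - p^((1+a)/2)*q^((1-a)/2) - (1-p)^((1+a)/2)*(1-q)^((1-a)/2)).
alpha = -3.0, p = 0.9, q = 0.85.
e1 = (1+alpha)/2 = -1.0, e2 = (1-alpha)/2 = 2.0.
t1 = p^e1 * q^e2 = 0.9^-1.0 * 0.85^2.0 = 0.802778.
t2 = (1-p)^e1 * (1-q)^e2 = 0.1^-1.0 * 0.15^2.0 = 0.225.
4/(1-alpha^2) = -0.5.
D = -0.5*(1 - 0.802778 - 0.225) = 0.0139

0.0139


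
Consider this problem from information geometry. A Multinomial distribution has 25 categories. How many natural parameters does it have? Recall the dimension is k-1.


Exponential family dimension calculation:
For Multinomial with k=25 categories, dim = k-1 = 24.

24


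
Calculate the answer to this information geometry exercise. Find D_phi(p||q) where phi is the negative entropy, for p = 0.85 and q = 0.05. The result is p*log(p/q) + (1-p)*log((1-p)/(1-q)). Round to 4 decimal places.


Bregman divergence with negative entropy generator:
D = p*log(p/q) + (1-p)*log((1-p)/(1-q)).
p = 0.85, q = 0.05.
p*log(p/q) = 0.85*log(0.85/0.05) = 2.408231.
(1-p)*log((1-p)/(1-q)) = 0.15*log(0.15/0.95) = -0.276874.
D = 2.408231 + -0.276874 = 2.1314

2.1314


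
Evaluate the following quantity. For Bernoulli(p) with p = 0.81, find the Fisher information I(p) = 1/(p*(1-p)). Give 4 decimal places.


For Bernoulli(p), Fisher information is I(p) = 1/(p*(1-p)).
p = 0.81, 1-p = 0.19.
p*(1-p) = 0.1539.
I(p) = 1/0.1539 = 6.4977

6.4977


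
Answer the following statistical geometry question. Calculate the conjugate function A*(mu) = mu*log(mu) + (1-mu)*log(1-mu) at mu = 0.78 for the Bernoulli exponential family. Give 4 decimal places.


Legendre transform for Bernoulli:
A*(mu) = mu*log(mu) + (1-mu)*log(1-mu).
mu = 0.78, 1-mu = 0.22.
mu*log(mu) = 0.78*log(0.78) = -0.1938.
(1-mu)*log(1-mu) = 0.22*log(0.22) = -0.333108.
A* = -0.1938 + -0.333108 = -0.5269

-0.5269


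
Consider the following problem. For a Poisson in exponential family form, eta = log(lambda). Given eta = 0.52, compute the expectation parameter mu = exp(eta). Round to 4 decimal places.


Expectation parameter for Poisson exponential family:
mu = exp(eta).
eta = 0.52.
mu = exp(0.52) = 1.6820

1.6820


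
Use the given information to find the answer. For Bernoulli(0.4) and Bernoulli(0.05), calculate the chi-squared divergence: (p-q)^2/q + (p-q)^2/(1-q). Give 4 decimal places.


Chi-squared divergence between Bernoulli distributions:
chi^2 = (p-q)^2/q + (p-q)^2/(1-q).
p = 0.4, q = 0.05, p-q = 0.35.
(p-q)^2 = 0.1225.
term1 = 0.1225/0.05 = 2.45.
term2 = 0.1225/0.95 = 0.128947.
chi^2 = 2.45 + 0.128947 = 2.5789

2.5789


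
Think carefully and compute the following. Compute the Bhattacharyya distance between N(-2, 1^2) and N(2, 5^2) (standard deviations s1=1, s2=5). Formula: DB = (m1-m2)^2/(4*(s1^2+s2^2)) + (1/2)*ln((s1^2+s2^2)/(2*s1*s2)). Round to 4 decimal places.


Bhattacharyya distance between two Gaussians:
DB = (m1-m2)^2/(4*(s1^2+s2^2)) + (1/2)*ln((s1^2+s2^2)/(2*s1*s2)).
(m1-m2)^2 = (-4)^2 = 16.
s1^2+s2^2 = 1 + 25 = 26.
term1 = 16/104 = 0.153846.
term2 = 0.5*ln(26/10.0) = 0.477756.
DB = 0.153846 + 0.477756 = 0.6316

0.6316


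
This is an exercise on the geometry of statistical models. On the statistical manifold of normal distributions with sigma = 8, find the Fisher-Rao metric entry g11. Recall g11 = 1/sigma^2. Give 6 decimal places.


For the 2-parameter normal family, the Fisher metric has:
  g11 = 1/sigma^2, g22 = 2/sigma^2.
sigma = 8, sigma^2 = 64.
g11 = 0.015625

0.015625


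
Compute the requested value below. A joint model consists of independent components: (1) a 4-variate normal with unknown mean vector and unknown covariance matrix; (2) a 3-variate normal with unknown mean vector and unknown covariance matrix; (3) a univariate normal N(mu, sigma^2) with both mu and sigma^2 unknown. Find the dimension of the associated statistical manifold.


The dimension of a statistical manifold equals the number of free
(independent) real parameters of the model. For a product of independent
blocks the parameter counts add.
- 4-variate normal: 4 (mean) + 4*5/2 = 10 (symmetric covariance) = 14.
- 3-variate normal: 3 (mean) + 3*4/2 = 6 (symmetric covariance) = 9.
- normal (mu, sigma^2): 2.
Total = 14 + 9 + 2 = 25.
Dimension = 25

25


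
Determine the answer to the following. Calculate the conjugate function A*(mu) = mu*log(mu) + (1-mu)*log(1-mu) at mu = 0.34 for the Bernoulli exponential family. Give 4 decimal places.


Legendre transform for Bernoulli:
A*(mu) = mu*log(mu) + (1-mu)*log(1-mu).
mu = 0.34, 1-mu = 0.66.
mu*log(mu) = 0.34*log(0.34) = -0.366795.
(1-mu)*log(1-mu) = 0.66*log(0.66) = -0.27424.
A* = -0.366795 + -0.27424 = -0.6410

-0.6410


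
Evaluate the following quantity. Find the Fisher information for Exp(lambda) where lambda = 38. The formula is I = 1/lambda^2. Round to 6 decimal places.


Fisher information for exponential: I(lambda) = 1/lambda^2.
lambda = 38, lambda^2 = 1444.
I = 1/1444 = 0.000693

0.000693


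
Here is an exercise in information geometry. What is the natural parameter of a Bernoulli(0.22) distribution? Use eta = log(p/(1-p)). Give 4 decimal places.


Natural parameter for Bernoulli: eta = log(p/(1-p)).
p = 0.22, 1-p = 0.78.
p/(1-p) = 0.282051.
eta = log(0.282051) = -1.2657

-1.2657


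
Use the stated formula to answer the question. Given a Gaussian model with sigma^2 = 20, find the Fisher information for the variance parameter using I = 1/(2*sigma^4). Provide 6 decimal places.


Fisher information for variance: I(sigma^2) = 1/(2*sigma^4).
sigma^2 = 20, so sigma^4 = 400.
I = 1/(2*400) = 1/800 = 0.001250

0.001250


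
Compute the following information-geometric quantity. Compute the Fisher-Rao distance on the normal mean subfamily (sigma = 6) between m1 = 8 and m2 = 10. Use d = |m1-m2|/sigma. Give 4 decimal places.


On the fixed-variance normal subfamily, geodesic distance = |m1-m2|/sigma.
|8 - 10| = 2.
sigma = 6.
d = 2/6 = 0.3333

0.3333


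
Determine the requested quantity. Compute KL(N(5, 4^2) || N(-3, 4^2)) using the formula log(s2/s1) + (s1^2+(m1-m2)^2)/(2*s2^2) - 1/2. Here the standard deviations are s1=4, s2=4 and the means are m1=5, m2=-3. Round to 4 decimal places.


KL divergence between normal distributions:
KL = log(s2/s1) + (s1^2 + (m1-m2)^2)/(2*s2^2) - 1/2.
log(4/4) = 0.0.
(4^2 + (5--3)^2)/(2*4^2) = (16 + 64)/32 = 2.5.
KL = 0.0 + 2.5 - 0.5 = 2.0000

2.0000


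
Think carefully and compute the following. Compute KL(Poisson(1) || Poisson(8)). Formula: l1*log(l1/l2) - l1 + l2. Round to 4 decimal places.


KL divergence for Poisson:
KL = l1*log(l1/l2) - l1 + l2.
l1 = 1, l2 = 8.
log(1/8) = -2.079442.
l1*log(l1/l2) = 1 * -2.079442 = -2.079442.
KL = -2.079442 - 1 + 8 = 4.9206

4.9206


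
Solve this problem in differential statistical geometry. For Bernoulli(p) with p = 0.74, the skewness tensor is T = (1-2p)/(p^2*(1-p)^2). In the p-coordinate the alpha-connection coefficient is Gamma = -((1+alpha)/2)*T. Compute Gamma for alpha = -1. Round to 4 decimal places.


Skewness (Amari-Chentsov) tensor: T = (1-2p)/(p^2*(1-p)^2).
p = 0.74, 1-2p = -0.48, p^2 = 0.5476, (1-p)^2 = 0.0676.
T = -0.48/(0.5476 * 0.0676) = -12.966749.
In the p-coordinate, Gamma^(alpha) = Gamma^(0) - (alpha/2)*T with Gamma^(0) = (1/2)*g'(p) = -T/2,
so Gamma^(alpha) = -((1+alpha)/2)*T.
alpha = -1, -(1+alpha)/2 = 0.0.
Gamma = 0.0 * -12.966749 = 0.0000

0.0000


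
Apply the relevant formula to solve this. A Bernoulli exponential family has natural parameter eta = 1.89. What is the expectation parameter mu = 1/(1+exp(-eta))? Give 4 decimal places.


Dual coordinate (expectation parameter) for Bernoulli:
mu = 1/(1+exp(-eta)).
eta = 1.89.
exp(-eta) = exp(-1.89) = 0.151072.
mu = 1/(1+0.151072) = 0.8688

0.8688


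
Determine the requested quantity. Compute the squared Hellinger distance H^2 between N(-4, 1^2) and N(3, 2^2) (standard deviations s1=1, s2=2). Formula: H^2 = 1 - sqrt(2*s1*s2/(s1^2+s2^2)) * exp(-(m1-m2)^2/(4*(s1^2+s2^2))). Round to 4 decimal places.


Squared Hellinger distance for Gaussians:
H^2 = 1 - sqrt(2*s1*s2/(s1^2+s2^2)) * exp(-(m1-m2)^2/(4*(s1^2+s2^2))).
s1^2 = 1, s2^2 = 4, s1^2+s2^2 = 5.
sqrt(2*1*2/(5)) = 0.894427.
(m1-m2)^2 = (-7)^2 = 49.
exp(-49/(4*5)) = exp(-2.45) = 0.086294.
H^2 = 1 - 0.894427*0.086294 = 0.9228

0.9228


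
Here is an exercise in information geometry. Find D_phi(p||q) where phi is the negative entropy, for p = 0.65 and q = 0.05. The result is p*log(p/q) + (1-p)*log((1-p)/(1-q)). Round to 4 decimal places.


Bregman divergence with negative entropy generator:
D = p*log(p/q) + (1-p)*log((1-p)/(1-q)).
p = 0.65, q = 0.05.
p*log(p/q) = 0.65*log(0.65/0.05) = 1.667217.
(1-p)*log((1-p)/(1-q)) = 0.35*log(0.35/0.95) = -0.349485.
D = 1.667217 + -0.349485 = 1.3177

1.3177


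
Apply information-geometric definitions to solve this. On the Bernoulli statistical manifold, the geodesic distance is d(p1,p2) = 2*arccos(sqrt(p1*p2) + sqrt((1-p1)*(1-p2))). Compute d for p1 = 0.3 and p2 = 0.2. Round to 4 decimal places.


Geodesic distance on Bernoulli manifold:
d(p1,p2) = 2*arccos(sqrt(p1*p2) + sqrt((1-p1)*(1-p2))).
sqrt(p1*p2) = sqrt(0.3*0.2) = 0.244949.
sqrt((1-p1)*(1-p2)) = sqrt(0.7*0.8) = 0.748331.
arg = 0.244949 + 0.748331 = 0.99328.
d = 2*arccos(0.99328) = 0.2320

0.2320


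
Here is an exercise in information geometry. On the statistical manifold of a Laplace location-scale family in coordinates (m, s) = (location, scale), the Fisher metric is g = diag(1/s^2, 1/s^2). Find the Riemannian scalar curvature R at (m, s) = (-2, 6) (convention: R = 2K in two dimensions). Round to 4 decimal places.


The metric has the form g = (A dm^2 + B ds^2)/s^2 with A = 1, B = 1.
Substitute u = sqrt(A/B)*m: g = B*(du^2 + ds^2)/s^2, i.e. B times the
Poincare upper half-plane metric, which has constant Gaussian curvature -1.
Scaling a 2D metric by a constant c divides the Gaussian curvature by c,
so K = -1/B = -1/(1) = -1.0000 everywhere (the point (m, s) = (-2, 6) is irrelevant:
the curvature is constant).
Scalar curvature in dimension 2: R = 2K = -2/(1) = -2.0000.

-2.0000


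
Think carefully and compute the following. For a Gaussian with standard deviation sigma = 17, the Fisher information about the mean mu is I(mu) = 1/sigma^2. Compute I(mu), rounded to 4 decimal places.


The Fisher information for the mean of a normal distribution is I(mu) = 1/sigma^2.
sigma = 17, so sigma^2 = 289.
I(mu) = 1/289 = 0.0035

0.0035


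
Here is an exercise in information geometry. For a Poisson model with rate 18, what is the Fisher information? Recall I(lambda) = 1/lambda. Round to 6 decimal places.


Fisher information for Poisson: I(lambda) = 1/lambda.
lambda = 18.
I(lambda) = 1/18 = 0.055556

0.055556


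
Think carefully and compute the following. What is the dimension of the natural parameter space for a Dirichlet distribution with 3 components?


Exponential family dimension calculation:
Dirichlet with 3 components has 3 natural parameters.

3


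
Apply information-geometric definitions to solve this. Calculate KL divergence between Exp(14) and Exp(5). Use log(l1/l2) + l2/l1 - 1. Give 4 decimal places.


KL divergence for exponential family:
KL = log(l1/l2) + l2/l1 - 1.
log(14/5) = 1.029619.
5/14 = 0.357143.
KL = 1.029619 + 0.357143 - 1 = 0.3868

0.3868


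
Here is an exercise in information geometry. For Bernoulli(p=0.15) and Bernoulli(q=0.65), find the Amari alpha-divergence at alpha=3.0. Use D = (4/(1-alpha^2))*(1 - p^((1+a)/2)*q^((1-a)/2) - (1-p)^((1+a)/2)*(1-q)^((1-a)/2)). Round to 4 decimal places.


Amari alpha-divergence:
D = (4/(1-alpha^2))*(1 - p^((1+a)/2)*q^((1-a)/2) - (1-p)^((1+a)/2)*(1-q)^((1-a)/2)).
alpha = 3.0, p = 0.15, q = 0.65.
e1 = (1+alpha)/2 = 2.0, e2 = (1-alpha)/2 = -1.0.
t1 = p^e1 * q^e2 = 0.15^2.0 * 0.65^-1.0 = 0.034615.
t2 = (1-p)^e1 * (1-q)^e2 = 0.85^2.0 * 0.35^-1.0 = 2.064286.
4/(1-alpha^2) = -0.5.
D = -0.5*(1 - 0.034615 - 2.064286) = 0.5495

0.5495


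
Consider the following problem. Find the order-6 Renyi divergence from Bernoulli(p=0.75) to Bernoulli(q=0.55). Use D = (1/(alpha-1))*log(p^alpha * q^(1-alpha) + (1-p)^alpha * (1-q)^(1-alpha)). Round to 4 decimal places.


Renyi divergence of order alpha between Bernoulli distributions:
D = (1/(alpha-1))*log(p^alpha * q^(1-alpha) + (1-p)^alpha * (1-q)^(1-alpha)).
alpha = 6, p = 0.75, q = 0.55.
p^alpha * q^(1-alpha) = 0.75^6 * 0.55^-5 = 3.536341.
(1-p)^alpha * (1-q)^(1-alpha) = 0.25^6 * 0.45^-5 = 0.013231.
sum = 3.536341 + 0.013231 = 3.549572.
D = (1/5)*log(3.549572) = 0.2534

0.2534


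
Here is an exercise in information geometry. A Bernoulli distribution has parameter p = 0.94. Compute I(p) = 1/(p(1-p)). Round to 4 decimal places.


For Bernoulli(p), Fisher information is I(p) = 1/(p*(1-p)).
p = 0.94, 1-p = 0.06.
p*(1-p) = 0.0564.
I(p) = 1/0.0564 = 17.7305

17.7305


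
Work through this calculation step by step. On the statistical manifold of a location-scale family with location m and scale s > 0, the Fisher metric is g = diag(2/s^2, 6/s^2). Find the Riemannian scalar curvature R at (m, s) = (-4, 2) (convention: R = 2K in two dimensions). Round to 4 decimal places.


The metric has the form g = (A dm^2 + B ds^2)/s^2 with A = 2, B = 6.
Substitute u = sqrt(A/B)*m: g = B*(du^2 + ds^2)/s^2, i.e. B times the
Poincare upper half-plane metric, which has constant Gaussian curvature -1.
Scaling a 2D metric by a constant c divides the Gaussian curvature by c,
so K = -1/B = -1/(6) = -0.1667 everywhere (the point (m, s) = (-4, 2) is irrelevant:
the curvature is constant).
Scalar curvature in dimension 2: R = 2K = -2/(6) = -0.3333.

-0.3333


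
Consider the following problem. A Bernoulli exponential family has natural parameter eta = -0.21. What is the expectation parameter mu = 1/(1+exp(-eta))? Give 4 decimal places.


Dual coordinate (expectation parameter) for Bernoulli:
mu = 1/(1+exp(-eta)).
eta = -0.21.
exp(-eta) = exp(0.21) = 1.233678.
mu = 1/(1+1.233678) = 0.4477

0.4477


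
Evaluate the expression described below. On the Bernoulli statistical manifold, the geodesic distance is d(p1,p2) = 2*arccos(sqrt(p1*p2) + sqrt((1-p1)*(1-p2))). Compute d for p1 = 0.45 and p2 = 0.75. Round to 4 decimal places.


Geodesic distance on Bernoulli manifold:
d(p1,p2) = 2*arccos(sqrt(p1*p2) + sqrt((1-p1)*(1-p2))).
sqrt(p1*p2) = sqrt(0.45*0.75) = 0.580948.
sqrt((1-p1)*(1-p2)) = sqrt(0.55*0.25) = 0.37081.
arg = 0.580948 + 0.37081 = 0.951757.
d = 2*arccos(0.951757) = 0.6238

0.6238


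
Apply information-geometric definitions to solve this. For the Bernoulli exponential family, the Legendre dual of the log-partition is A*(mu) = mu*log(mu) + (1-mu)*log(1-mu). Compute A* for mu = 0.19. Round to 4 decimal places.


Legendre transform for Bernoulli:
A*(mu) = mu*log(mu) + (1-mu)*log(1-mu).
mu = 0.19, 1-mu = 0.81.
mu*log(mu) = 0.19*log(0.19) = -0.315539.
(1-mu)*log(1-mu) = 0.81*log(0.81) = -0.170684.
A* = -0.315539 + -0.170684 = -0.4862

-0.4862


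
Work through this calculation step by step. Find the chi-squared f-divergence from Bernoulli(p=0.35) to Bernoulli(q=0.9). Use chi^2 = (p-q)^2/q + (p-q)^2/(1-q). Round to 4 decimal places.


Chi-squared divergence between Bernoulli distributions:
chi^2 = (p-q)^2/q + (p-q)^2/(1-q).
p = 0.35, q = 0.9, p-q = -0.55.
(p-q)^2 = 0.3025.
term1 = 0.3025/0.9 = 0.336111.
term2 = 0.3025/0.1 = 3.025.
chi^2 = 0.336111 + 3.025 = 3.3611

3.3611


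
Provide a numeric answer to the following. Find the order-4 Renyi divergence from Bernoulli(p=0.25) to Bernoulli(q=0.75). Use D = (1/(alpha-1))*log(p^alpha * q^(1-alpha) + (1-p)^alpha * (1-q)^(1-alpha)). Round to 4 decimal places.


Renyi divergence of order alpha between Bernoulli distributions:
D = (1/(alpha-1))*log(p^alpha * q^(1-alpha) + (1-p)^alpha * (1-q)^(1-alpha)).
alpha = 4, p = 0.25, q = 0.75.
p^alpha * q^(1-alpha) = 0.25^4 * 0.75^-3 = 0.009259.
(1-p)^alpha * (1-q)^(1-alpha) = 0.75^4 * 0.25^-3 = 20.25.
sum = 0.009259 + 20.25 = 20.259259.
D = (1/3)*log(20.259259) = 1.0029

1.0029


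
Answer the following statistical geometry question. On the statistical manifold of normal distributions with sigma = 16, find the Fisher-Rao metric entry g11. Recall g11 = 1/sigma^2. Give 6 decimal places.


For the 2-parameter normal family, the Fisher metric has:
  g11 = 1/sigma^2, g22 = 2/sigma^2.
sigma = 16, sigma^2 = 256.
g11 = 0.003906

0.003906


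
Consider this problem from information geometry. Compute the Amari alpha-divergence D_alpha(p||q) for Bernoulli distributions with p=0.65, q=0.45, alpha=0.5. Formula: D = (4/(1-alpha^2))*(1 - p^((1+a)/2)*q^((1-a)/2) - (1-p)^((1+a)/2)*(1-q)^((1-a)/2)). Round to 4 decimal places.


Amari alpha-divergence:
D = (4/(1-alpha^2))*(1 - p^((1+a)/2)*q^((1-a)/2) - (1-p)^((1+a)/2)*(1-q)^((1-a)/2)).
alpha = 0.5, p = 0.65, q = 0.45.
e1 = (1+alpha)/2 = 0.75, e2 = (1-alpha)/2 = 0.25.
t1 = p^e1 * q^e2 = 0.65^0.75 * 0.45^0.25 = 0.592909.
t2 = (1-p)^e1 * (1-q)^e2 = 0.35^0.75 * 0.55^0.25 = 0.39187.
4/(1-alpha^2) = 5.333333.
D = 5.333333*(1 - 0.592909 - 0.39187) = 0.0812

0.0812


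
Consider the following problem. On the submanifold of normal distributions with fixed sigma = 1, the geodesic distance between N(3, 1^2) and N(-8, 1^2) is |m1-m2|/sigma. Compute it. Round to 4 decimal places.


On the fixed-variance normal subfamily, geodesic distance = |m1-m2|/sigma.
|3 - -8| = 11.
sigma = 1.
d = 11/1 = 11.0000

11.0000


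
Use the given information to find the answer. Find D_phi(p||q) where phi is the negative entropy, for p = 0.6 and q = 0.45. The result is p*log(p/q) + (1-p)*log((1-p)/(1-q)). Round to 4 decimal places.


Bregman divergence with negative entropy generator:
D = p*log(p/q) + (1-p)*log((1-p)/(1-q)).
p = 0.6, q = 0.45.
p*log(p/q) = 0.6*log(0.6/0.45) = 0.172609.
(1-p)*log((1-p)/(1-q)) = 0.4*log(0.4/0.55) = -0.127381.
D = 0.172609 + -0.127381 = 0.0452

0.0452


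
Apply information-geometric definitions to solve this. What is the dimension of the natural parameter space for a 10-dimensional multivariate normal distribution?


Exponential family dimension calculation:
For 10-dim MVN: mean has 10 params, covariance has 10*11/2 = 55 unique entries.
Total dim = 10 + 55 = 65.

65


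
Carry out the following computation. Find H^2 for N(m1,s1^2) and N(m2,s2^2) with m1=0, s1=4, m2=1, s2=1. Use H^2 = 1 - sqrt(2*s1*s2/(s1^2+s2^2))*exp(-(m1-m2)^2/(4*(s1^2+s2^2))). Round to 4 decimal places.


Squared Hellinger distance for Gaussians:
H^2 = 1 - sqrt(2*s1*s2/(s1^2+s2^2)) * exp(-(m1-m2)^2/(4*(s1^2+s2^2))).
s1^2 = 16, s2^2 = 1, s1^2+s2^2 = 17.
sqrt(2*4*1/(17)) = 0.685994.
(m1-m2)^2 = (-1)^2 = 1.
exp(-1/(4*17)) = exp(-0.014706) = 0.985402.
H^2 = 1 - 0.685994*0.985402 = 0.3240

0.3240


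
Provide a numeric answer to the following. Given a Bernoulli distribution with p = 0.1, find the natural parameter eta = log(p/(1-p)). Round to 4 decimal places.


Natural parameter for Bernoulli: eta = log(p/(1-p)).
p = 0.1, 1-p = 0.9.
p/(1-p) = 0.111111.
eta = log(0.111111) = -2.1972

-2.1972


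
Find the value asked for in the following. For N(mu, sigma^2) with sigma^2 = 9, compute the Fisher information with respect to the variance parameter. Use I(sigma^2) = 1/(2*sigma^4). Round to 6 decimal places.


Fisher information for variance: I(sigma^2) = 1/(2*sigma^4).
sigma^2 = 9, so sigma^4 = 81.
I = 1/(2*81) = 1/162 = 0.006173

0.006173


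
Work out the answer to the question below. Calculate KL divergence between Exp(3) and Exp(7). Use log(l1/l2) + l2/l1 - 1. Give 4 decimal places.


KL divergence for exponential family:
KL = log(l1/l2) + l2/l1 - 1.
log(3/7) = -0.847298.
7/3 = 2.333333.
KL = -0.847298 + 2.333333 - 1 = 0.4860

0.4860


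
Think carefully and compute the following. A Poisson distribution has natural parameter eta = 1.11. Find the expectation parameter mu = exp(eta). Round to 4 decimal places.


Expectation parameter for Poisson exponential family:
mu = exp(eta).
eta = 1.11.
mu = exp(1.11) = 3.0344

3.0344


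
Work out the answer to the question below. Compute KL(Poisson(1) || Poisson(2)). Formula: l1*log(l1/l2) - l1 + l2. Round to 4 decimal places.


KL divergence for Poisson:
KL = l1*log(l1/l2) - l1 + l2.
l1 = 1, l2 = 2.
log(1/2) = -0.693147.
l1*log(l1/l2) = 1 * -0.693147 = -0.693147.
KL = -0.693147 - 1 + 2 = 0.3069

0.3069


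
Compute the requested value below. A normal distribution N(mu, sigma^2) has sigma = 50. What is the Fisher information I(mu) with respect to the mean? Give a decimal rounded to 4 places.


The Fisher information for the mean of a normal distribution is I(mu) = 1/sigma^2.
sigma = 50, so sigma^2 = 2500.
I(mu) = 1/2500 = 0.0004

0.0004


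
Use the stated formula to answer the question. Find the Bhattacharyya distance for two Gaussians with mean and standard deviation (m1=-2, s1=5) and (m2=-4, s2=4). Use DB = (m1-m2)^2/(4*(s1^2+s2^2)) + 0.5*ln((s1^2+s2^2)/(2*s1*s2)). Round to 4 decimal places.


Bhattacharyya distance between two Gaussians:
DB = (m1-m2)^2/(4*(s1^2+s2^2)) + (1/2)*ln((s1^2+s2^2)/(2*s1*s2)).
(m1-m2)^2 = (2)^2 = 4.
s1^2+s2^2 = 25 + 16 = 41.
term1 = 4/164 = 0.02439.
term2 = 0.5*ln(41/40.0) = 0.012346.
DB = 0.02439 + 0.012346 = 0.0367

0.0367


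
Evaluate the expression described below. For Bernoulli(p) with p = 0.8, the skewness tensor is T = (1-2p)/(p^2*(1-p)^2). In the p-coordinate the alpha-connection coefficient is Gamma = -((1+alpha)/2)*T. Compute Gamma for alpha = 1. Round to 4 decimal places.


Skewness (Amari-Chentsov) tensor: T = (1-2p)/(p^2*(1-p)^2).
p = 0.8, 1-2p = -0.6, p^2 = 0.64, (1-p)^2 = 0.04.
T = -0.6/(0.64 * 0.04) = -23.4375.
In the p-coordinate, Gamma^(alpha) = Gamma^(0) - (alpha/2)*T with Gamma^(0) = (1/2)*g'(p) = -T/2,
so Gamma^(alpha) = -((1+alpha)/2)*T.
alpha = 1, -(1+alpha)/2 = -1.0.
Gamma = -1.0 * -23.4375 = 23.4375

23.4375


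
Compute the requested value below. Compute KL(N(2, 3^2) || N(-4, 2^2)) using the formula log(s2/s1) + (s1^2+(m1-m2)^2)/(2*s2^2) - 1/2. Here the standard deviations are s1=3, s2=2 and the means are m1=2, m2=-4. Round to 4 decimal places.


KL divergence between normal distributions:
KL = log(s2/s1) + (s1^2 + (m1-m2)^2)/(2*s2^2) - 1/2.
log(2/3) = -0.405465.
(3^2 + (2--4)^2)/(2*2^2) = (9 + 36)/8 = 5.625.
KL = -0.405465 + 5.625 - 0.5 = 4.7195

4.7195


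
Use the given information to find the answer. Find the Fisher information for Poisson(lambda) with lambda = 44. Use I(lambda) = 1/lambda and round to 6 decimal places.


Fisher information for Poisson: I(lambda) = 1/lambda.
lambda = 44.
I(lambda) = 1/44 = 0.022727

0.022727


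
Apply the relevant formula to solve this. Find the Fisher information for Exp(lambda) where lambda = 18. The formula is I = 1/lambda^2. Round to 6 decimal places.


Fisher information for exponential: I(lambda) = 1/lambda^2.
lambda = 18, lambda^2 = 324.
I = 1/324 = 0.003086

0.003086


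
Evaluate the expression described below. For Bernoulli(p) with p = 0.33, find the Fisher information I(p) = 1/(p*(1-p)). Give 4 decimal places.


For Bernoulli(p), Fisher information is I(p) = 1/(p*(1-p)).
p = 0.33, 1-p = 0.67.
p*(1-p) = 0.2211.
I(p) = 1/0.2211 = 4.5228

4.5228


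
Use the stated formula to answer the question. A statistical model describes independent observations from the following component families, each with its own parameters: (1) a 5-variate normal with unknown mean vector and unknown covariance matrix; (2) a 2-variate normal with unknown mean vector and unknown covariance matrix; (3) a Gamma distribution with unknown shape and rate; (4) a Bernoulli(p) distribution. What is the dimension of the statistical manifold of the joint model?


The dimension of a statistical manifold equals the number of free
(independent) real parameters of the model. For a product of independent
blocks the parameter counts add.
- 5-variate normal: 5 (mean) + 5*6/2 = 15 (symmetric covariance) = 20.
- 2-variate normal: 2 (mean) + 2*3/2 = 3 (symmetric covariance) = 5.
- Gamma (shape, rate): 2.
- Bernoulli (p): 1.
Total = 20 + 5 + 2 + 1 = 28.
Dimension = 28

28


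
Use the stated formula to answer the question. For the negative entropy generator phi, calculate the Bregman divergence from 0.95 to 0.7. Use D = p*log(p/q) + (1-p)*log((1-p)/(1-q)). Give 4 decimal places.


Bregman divergence with negative entropy generator:
D = p*log(p/q) + (1-p)*log((1-p)/(1-q)).
p = 0.95, q = 0.7.
p*log(p/q) = 0.95*log(0.95/0.7) = 0.290113.
(1-p)*log((1-p)/(1-q)) = 0.05*log(0.05/0.3) = -0.089588.
D = 0.290113 + -0.089588 = 0.2005

0.2005


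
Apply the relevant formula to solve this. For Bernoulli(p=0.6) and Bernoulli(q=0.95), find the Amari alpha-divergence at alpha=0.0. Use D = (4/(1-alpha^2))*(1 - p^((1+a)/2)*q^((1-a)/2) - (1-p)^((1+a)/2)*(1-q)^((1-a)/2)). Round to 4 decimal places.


Amari alpha-divergence:
D = (4/(1-alpha^2))*(1 - p^((1+a)/2)*q^((1-a)/2) - (1-p)^((1+a)/2)*(1-q)^((1-a)/2)).
alpha = 0.0, p = 0.6, q = 0.95.
e1 = (1+alpha)/2 = 0.5, e2 = (1-alpha)/2 = 0.5.
t1 = p^e1 * q^e2 = 0.6^0.5 * 0.95^0.5 = 0.754983.
t2 = (1-p)^e1 * (1-q)^e2 = 0.4^0.5 * 0.05^0.5 = 0.141421.
4/(1-alpha^2) = 4.0.
D = 4.0*(1 - 0.754983 - 0.141421) = 0.4144

0.4144


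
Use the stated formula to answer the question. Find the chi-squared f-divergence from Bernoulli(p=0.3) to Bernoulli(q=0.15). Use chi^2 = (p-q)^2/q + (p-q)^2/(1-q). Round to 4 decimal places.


Chi-squared divergence between Bernoulli distributions:
chi^2 = (p-q)^2/q + (p-q)^2/(1-q).
p = 0.3, q = 0.15, p-q = 0.15.
(p-q)^2 = 0.0225.
term1 = 0.0225/0.15 = 0.15.
term2 = 0.0225/0.85 = 0.026471.
chi^2 = 0.15 + 0.026471 = 0.1765

0.1765


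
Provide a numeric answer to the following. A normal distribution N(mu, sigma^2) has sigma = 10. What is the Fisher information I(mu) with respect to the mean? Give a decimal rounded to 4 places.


The Fisher information for the mean of a normal distribution is I(mu) = 1/sigma^2.
sigma = 10, so sigma^2 = 100.
I(mu) = 1/100 = 0.0100

0.0100


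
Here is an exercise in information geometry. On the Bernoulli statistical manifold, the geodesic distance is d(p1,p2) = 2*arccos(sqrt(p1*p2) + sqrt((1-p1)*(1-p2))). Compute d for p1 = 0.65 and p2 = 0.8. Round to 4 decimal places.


Geodesic distance on Bernoulli manifold:
d(p1,p2) = 2*arccos(sqrt(p1*p2) + sqrt((1-p1)*(1-p2))).
sqrt(p1*p2) = sqrt(0.65*0.8) = 0.72111.
sqrt((1-p1)*(1-p2)) = sqrt(0.35*0.2) = 0.264575.
arg = 0.72111 + 0.264575 = 0.985685.
d = 2*arccos(0.985685) = 0.3388

0.3388


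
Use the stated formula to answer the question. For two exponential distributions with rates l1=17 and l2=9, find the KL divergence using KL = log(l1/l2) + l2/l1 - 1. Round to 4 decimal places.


KL divergence for exponential family:
KL = log(l1/l2) + l2/l1 - 1.
log(17/9) = 0.635989.
9/17 = 0.529412.
KL = 0.635989 + 0.529412 - 1 = 0.1654

0.1654


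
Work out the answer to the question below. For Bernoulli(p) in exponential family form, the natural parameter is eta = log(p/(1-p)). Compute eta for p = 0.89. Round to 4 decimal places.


Natural parameter for Bernoulli: eta = log(p/(1-p)).
p = 0.89, 1-p = 0.11.
p/(1-p) = 8.090909.
eta = log(8.090909) = 2.0907

2.0907


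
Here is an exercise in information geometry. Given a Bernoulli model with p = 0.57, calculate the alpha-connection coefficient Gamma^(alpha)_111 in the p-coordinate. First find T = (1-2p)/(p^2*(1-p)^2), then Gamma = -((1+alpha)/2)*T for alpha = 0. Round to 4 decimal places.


Skewness (Amari-Chentsov) tensor: T = (1-2p)/(p^2*(1-p)^2).
p = 0.57, 1-2p = -0.14, p^2 = 0.3249, (1-p)^2 = 0.1849.
T = -0.14/(0.3249 * 0.1849) = -2.330459.
In the p-coordinate, Gamma^(alpha) = Gamma^(0) - (alpha/2)*T with Gamma^(0) = (1/2)*g'(p) = -T/2,
so Gamma^(alpha) = -((1+alpha)/2)*T.
alpha = 0, -(1+alpha)/2 = -0.5.
Gamma = -0.5 * -2.330459 = 1.1652

1.1652


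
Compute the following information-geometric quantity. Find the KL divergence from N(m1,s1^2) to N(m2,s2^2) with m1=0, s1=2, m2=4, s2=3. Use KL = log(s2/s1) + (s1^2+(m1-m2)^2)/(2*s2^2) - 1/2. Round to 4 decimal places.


KL divergence between normal distributions:
KL = log(s2/s1) + (s1^2 + (m1-m2)^2)/(2*s2^2) - 1/2.
log(3/2) = 0.405465.
(2^2 + (0-4)^2)/(2*3^2) = (4 + 16)/18 = 1.111111.
KL = 0.405465 + 1.111111 - 0.5 = 1.0166

1.0166


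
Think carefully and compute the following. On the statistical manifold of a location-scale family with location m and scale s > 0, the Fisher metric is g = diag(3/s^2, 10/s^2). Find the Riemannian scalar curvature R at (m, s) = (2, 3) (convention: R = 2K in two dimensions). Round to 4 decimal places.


The metric has the form g = (A dm^2 + B ds^2)/s^2 with A = 3, B = 10.
Substitute u = sqrt(A/B)*m: g = B*(du^2 + ds^2)/s^2, i.e. B times the
Poincare upper half-plane metric, which has constant Gaussian curvature -1.
Scaling a 2D metric by a constant c divides the Gaussian curvature by c,
so K = -1/B = -1/(10) = -0.1000 everywhere (the point (m, s) = (2, 3) is irrelevant:
the curvature is constant).
Scalar curvature in dimension 2: R = 2K = -2/(10) = -0.2000.

-0.2000


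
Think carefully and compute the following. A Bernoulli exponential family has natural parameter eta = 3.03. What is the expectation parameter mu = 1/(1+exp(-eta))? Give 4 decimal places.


Dual coordinate (expectation parameter) for Bernoulli:
mu = 1/(1+exp(-eta)).
eta = 3.03.
exp(-eta) = exp(-3.03) = 0.048316.
mu = 1/(1+0.048316) = 0.9539

0.9539


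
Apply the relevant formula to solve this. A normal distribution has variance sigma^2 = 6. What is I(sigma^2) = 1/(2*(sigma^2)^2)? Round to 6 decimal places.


Fisher information for variance: I(sigma^2) = 1/(2*sigma^4).
sigma^2 = 6, so sigma^4 = 36.
I = 1/(2*36) = 1/72 = 0.013889

0.013889


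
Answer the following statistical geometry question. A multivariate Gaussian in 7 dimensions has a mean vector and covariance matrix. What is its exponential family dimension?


Exponential family dimension calculation:
For 7-dim MVN: mean has 7 params, covariance has 7*8/2 = 28 unique entries.
Total dim = 7 + 28 = 35.

35


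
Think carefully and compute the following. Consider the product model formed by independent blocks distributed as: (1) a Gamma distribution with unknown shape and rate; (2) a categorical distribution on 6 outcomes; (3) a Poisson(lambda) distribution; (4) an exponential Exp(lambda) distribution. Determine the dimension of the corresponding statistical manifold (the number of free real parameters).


The dimension of a statistical manifold equals the number of free
(independent) real parameters of the model. For a product of independent
blocks the parameter counts add.
- Gamma (shape, rate): 2.
- categorical on 6 outcomes (probabilities sum to 1): 6-1 = 5.
- Poisson (lambda): 1.
- exponential (lambda): 1.
Total = 2 + 5 + 1 + 1 = 9.
Dimension = 9

9


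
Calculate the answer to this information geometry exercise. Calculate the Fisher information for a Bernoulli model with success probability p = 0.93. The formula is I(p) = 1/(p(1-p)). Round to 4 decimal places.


For Bernoulli(p), Fisher information is I(p) = 1/(p*(1-p)).
p = 0.93, 1-p = 0.07.
p*(1-p) = 0.0651.
I(p) = 1/0.0651 = 15.3610

15.3610


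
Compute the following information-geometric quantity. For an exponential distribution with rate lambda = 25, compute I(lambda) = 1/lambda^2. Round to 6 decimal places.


Fisher information for exponential: I(lambda) = 1/lambda^2.
lambda = 25, lambda^2 = 625.
I = 1/625 = 0.001600

0.001600


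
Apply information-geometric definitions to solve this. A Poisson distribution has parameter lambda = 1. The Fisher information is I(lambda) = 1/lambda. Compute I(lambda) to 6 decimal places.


Fisher information for Poisson: I(lambda) = 1/lambda.
lambda = 1.
I(lambda) = 1/1 = 1.000000

1.000000


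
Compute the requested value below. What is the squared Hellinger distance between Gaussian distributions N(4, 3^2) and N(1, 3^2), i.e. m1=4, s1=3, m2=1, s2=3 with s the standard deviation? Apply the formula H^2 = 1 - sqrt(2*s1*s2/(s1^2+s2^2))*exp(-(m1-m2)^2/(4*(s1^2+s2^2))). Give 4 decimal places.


Squared Hellinger distance for Gaussians:
H^2 = 1 - sqrt(2*s1*s2/(s1^2+s2^2)) * exp(-(m1-m2)^2/(4*(s1^2+s2^2))).
s1^2 = 9, s2^2 = 9, s1^2+s2^2 = 18.
sqrt(2*3*3/(18)) = 1.0.
(m1-m2)^2 = (3)^2 = 9.
exp(-9/(4*18)) = exp(-0.125) = 0.882497.
H^2 = 1 - 1.0*0.882497 = 0.1175

0.1175


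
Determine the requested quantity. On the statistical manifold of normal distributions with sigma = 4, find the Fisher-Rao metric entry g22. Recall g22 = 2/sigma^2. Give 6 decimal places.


For the 2-parameter normal family, the Fisher metric has:
  g11 = 1/sigma^2, g22 = 2/sigma^2.
sigma = 4, sigma^2 = 16.
g22 = 0.125000

0.125000


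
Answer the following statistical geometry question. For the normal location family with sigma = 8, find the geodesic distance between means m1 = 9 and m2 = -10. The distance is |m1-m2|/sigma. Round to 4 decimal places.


On the fixed-variance normal subfamily, geodesic distance = |m1-m2|/sigma.
|9 - -10| = 19.
sigma = 8.
d = 19/8 = 2.3750

2.3750


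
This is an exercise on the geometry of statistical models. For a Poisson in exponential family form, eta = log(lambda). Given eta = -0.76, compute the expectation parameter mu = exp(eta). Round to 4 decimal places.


Expectation parameter for Poisson exponential family:
mu = exp(eta).
eta = -0.76.
mu = exp(-0.76) = 0.4677

0.4677


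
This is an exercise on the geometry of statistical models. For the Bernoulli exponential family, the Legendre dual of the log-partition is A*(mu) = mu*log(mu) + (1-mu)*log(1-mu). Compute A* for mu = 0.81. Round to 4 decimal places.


Legendre transform for Bernoulli:
A*(mu) = mu*log(mu) + (1-mu)*log(1-mu).
mu = 0.81, 1-mu = 0.19.
mu*log(mu) = 0.81*log(0.81) = -0.170684.
(1-mu)*log(1-mu) = 0.19*log(0.19) = -0.315539.
A* = -0.170684 + -0.315539 = -0.4862

-0.4862


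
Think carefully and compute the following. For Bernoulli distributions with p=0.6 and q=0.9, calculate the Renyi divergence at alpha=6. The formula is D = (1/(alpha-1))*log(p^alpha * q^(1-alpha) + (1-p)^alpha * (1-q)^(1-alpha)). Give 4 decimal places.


Renyi divergence of order alpha between Bernoulli distributions:
D = (1/(alpha-1))*log(p^alpha * q^(1-alpha) + (1-p)^alpha * (1-q)^(1-alpha)).
alpha = 6, p = 0.6, q = 0.9.
p^alpha * q^(1-alpha) = 0.6^6 * 0.9^-5 = 0.079012.
(1-p)^alpha * (1-q)^(1-alpha) = 0.4^6 * 0.1^-5 = 409.6.
sum = 0.079012 + 409.6 = 409.679012.
D = (1/5)*log(409.679012) = 1.2031

1.2031
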